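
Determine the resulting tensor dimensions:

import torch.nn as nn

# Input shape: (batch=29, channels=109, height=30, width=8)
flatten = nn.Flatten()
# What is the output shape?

Input shape: (29, 109, 30, 8)
Output shape: (29, 26160)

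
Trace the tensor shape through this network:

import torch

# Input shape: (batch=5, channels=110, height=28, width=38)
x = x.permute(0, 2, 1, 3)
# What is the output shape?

Input shape: (5, 110, 28, 38)
Output shape: (5, 28, 110, 38)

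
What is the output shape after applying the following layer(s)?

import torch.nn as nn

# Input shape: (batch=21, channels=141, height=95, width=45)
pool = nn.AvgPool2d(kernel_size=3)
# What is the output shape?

Input shape: (21, 141, 95, 45)
Output shape: (21, 141, 31, 15)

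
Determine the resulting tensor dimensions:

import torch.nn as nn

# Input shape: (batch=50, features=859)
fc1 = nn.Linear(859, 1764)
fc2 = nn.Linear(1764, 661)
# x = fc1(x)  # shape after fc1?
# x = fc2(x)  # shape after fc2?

Input shape: (50, 859)
  -> after fc1: (50, 1764)
Output shape: (50, 661)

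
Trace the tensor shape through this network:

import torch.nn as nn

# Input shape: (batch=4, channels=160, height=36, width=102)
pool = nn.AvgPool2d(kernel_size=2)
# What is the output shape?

Input shape: (4, 160, 36, 102)
Output shape: (4, 160, 18, 51)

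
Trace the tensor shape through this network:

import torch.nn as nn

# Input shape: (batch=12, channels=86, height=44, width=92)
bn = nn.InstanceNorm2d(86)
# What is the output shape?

Input shape: (12, 86, 44, 92)
Output shape: (12, 86, 44, 92)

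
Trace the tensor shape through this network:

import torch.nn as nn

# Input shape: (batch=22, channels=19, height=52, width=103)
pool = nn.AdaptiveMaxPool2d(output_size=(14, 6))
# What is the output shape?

Input shape: (22, 19, 52, 103)
Output shape: (22, 19, 14, 6)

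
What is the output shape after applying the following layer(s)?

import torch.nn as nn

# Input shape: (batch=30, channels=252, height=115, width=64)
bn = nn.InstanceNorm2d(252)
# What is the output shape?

Input shape: (30, 252, 115, 64)
Output shape: (30, 252, 115, 64)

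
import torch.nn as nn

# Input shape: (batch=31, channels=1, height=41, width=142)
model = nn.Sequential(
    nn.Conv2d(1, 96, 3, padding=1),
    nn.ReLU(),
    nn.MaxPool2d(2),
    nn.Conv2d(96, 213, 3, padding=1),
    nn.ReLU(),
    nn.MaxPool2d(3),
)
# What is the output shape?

Input shape: (31, 1, 41, 142)
  -> after first Conv2d: (31, 96, 41, 142)
  -> after first MaxPool2d: (31, 96, 20, 71)
  -> after second Conv2d: (31, 213, 20, 71)
Output shape: (31, 213, 6, 23)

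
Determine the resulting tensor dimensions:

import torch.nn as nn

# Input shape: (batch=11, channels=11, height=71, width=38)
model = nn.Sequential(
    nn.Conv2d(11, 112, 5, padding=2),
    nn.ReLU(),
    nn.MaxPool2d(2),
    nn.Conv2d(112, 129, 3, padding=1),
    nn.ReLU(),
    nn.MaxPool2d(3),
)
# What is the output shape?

Input shape: (11, 11, 71, 38)
  -> after first Conv2d: (11, 112, 71, 38)
  -> after first MaxPool2d: (11, 112, 35, 19)
  -> after second Conv2d: (11, 129, 35, 19)
Output shape: (11, 129, 11, 6)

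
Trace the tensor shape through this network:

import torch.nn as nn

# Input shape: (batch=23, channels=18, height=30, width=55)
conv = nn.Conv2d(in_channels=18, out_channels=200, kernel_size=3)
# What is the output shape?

Input shape: (23, 18, 30, 55)
Output shape: (23, 200, 28, 53)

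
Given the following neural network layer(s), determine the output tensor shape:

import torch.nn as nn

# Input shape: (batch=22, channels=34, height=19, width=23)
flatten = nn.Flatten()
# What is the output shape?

Input shape: (22, 34, 19, 23)
Output shape: (22, 14858)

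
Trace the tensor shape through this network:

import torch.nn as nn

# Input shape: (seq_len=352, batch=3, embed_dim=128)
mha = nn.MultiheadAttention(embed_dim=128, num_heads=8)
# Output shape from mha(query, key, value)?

Input shape: (352, 3, 128)
Output shape: (352, 3, 128)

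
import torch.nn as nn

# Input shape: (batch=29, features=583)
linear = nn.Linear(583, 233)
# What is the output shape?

Input shape: (29, 583)
Output shape: (29, 233)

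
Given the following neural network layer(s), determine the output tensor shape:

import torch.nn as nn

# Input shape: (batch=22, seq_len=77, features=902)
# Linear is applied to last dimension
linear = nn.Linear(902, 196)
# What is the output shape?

Input shape: (22, 77, 902)
Output shape: (22, 77, 196)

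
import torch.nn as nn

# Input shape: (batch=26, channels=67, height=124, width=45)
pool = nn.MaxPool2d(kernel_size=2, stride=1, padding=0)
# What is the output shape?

Input shape: (26, 67, 124, 45)
Output shape: (26, 67, 123, 44)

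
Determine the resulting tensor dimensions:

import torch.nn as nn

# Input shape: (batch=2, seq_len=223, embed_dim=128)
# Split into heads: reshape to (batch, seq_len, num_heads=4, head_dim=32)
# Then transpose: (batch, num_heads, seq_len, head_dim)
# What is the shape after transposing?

Input shape: (2, 223, 128)
  -> after reshape: (2, 223, 4, 32)
Output shape: (2, 4, 223, 32)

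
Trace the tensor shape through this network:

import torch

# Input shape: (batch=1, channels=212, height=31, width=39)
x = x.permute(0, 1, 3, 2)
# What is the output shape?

Input shape: (1, 212, 31, 39)
Output shape: (1, 212, 39, 31)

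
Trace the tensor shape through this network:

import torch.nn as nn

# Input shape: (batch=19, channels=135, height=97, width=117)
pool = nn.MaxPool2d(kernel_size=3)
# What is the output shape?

Input shape: (19, 135, 97, 117)
Output shape: (19, 135, 32, 39)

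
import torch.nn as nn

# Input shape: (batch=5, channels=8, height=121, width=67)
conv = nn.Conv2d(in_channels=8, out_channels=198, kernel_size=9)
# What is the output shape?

Input shape: (5, 8, 121, 67)
Output shape: (5, 198, 113, 59)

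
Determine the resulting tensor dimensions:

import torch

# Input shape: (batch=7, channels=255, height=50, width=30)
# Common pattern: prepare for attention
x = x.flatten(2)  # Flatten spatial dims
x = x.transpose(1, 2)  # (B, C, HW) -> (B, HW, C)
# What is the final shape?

Input shape: (7, 255, 50, 30)
  -> after flatten(2): (7, 255, 1500)
Output shape: (7, 1500, 255)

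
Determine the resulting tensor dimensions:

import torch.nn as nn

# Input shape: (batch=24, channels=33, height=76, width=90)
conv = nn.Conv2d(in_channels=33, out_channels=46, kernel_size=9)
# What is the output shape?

Input shape: (24, 33, 76, 90)
Output shape: (24, 46, 68, 82)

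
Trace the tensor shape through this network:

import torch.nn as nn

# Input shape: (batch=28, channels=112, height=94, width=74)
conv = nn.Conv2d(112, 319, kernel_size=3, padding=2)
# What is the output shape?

Input shape: (28, 112, 94, 74)
Output shape: (28, 319, 96, 76)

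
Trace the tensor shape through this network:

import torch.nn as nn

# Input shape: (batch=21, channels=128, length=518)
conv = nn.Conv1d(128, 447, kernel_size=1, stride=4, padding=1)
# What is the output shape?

Input shape: (21, 128, 518)
Output shape: (21, 447, 130)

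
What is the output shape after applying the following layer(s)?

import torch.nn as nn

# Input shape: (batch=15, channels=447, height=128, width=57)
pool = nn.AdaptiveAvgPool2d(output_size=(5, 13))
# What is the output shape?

Input shape: (15, 447, 128, 57)
Output shape: (15, 447, 5, 13)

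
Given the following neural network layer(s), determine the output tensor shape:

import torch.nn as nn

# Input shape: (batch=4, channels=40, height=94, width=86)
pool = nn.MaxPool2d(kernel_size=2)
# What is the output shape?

Input shape: (4, 40, 94, 86)
Output shape: (4, 40, 47, 43)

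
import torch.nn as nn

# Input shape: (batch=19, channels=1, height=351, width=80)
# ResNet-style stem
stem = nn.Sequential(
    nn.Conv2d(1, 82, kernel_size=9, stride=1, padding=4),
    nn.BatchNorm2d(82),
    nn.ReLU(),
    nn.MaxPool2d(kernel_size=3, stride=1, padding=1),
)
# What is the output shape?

Input shape: (19, 1, 351, 80)
  -> after Conv2d 9x9 stride=1: (19, 82, 351, 80)
Output shape: (19, 82, 351, 80)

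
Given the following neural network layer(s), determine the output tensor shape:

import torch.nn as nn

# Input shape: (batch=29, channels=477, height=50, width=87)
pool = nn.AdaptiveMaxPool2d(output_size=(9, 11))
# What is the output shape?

Input shape: (29, 477, 50, 87)
Output shape: (29, 477, 9, 11)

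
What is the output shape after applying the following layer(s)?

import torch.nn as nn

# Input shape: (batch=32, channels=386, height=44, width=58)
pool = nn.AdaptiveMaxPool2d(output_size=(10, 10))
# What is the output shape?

Input shape: (32, 386, 44, 58)
Output shape: (32, 386, 10, 10)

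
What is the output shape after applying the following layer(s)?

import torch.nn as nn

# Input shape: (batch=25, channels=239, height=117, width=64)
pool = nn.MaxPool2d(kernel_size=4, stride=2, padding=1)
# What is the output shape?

Input shape: (25, 239, 117, 64)
Output shape: (25, 239, 58, 32)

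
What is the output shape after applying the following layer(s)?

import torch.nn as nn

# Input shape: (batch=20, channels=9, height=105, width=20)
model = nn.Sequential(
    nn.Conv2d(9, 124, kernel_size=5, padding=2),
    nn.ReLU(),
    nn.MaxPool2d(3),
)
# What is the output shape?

Input shape: (20, 9, 105, 20)
  -> after Conv2d: (20, 124, 105, 20)
  -> after ReLU: (20, 124, 105, 20)
Output shape: (20, 124, 35, 6)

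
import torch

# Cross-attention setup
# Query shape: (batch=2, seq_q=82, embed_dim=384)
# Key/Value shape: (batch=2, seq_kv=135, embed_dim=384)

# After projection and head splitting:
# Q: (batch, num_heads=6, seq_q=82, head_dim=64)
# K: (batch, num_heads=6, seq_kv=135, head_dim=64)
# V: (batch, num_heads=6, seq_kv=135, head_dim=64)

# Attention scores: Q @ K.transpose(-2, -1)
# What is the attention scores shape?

Input shape: (2, 82, 384)
Output shape: (2, 6, 82, 135)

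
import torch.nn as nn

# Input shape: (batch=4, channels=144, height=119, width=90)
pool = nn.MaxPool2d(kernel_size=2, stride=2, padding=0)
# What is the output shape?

Input shape: (4, 144, 119, 90)
Output shape: (4, 144, 59, 45)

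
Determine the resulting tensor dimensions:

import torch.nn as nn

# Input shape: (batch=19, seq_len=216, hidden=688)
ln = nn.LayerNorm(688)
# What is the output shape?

Input shape: (19, 216, 688)
Output shape: (19, 216, 688)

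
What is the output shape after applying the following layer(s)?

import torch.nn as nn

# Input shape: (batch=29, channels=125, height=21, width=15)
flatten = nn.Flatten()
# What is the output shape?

Input shape: (29, 125, 21, 15)
Output shape: (29, 39375)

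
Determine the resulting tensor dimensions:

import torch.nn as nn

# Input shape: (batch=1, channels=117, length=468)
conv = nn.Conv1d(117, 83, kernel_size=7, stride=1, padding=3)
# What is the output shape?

Input shape: (1, 117, 468)
Output shape: (1, 83, 468)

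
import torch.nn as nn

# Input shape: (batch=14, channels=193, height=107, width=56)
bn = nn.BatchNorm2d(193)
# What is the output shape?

Input shape: (14, 193, 107, 56)
Output shape: (14, 193, 107, 56)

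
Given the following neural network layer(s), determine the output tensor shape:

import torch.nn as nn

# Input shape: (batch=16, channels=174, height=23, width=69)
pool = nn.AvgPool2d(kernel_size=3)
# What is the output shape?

Input shape: (16, 174, 23, 69)
Output shape: (16, 174, 7, 23)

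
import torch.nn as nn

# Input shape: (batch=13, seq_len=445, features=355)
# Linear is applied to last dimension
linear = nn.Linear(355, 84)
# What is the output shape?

Input shape: (13, 445, 355)
Output shape: (13, 445, 84)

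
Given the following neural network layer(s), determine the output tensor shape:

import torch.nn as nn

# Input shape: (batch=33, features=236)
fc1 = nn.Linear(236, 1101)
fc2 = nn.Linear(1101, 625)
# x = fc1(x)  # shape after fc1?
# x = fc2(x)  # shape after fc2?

Input shape: (33, 236)
  -> after fc1: (33, 1101)
Output shape: (33, 625)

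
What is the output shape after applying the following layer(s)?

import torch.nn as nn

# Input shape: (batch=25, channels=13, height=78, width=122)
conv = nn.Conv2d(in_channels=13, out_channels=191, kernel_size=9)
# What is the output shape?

Input shape: (25, 13, 78, 122)
Output shape: (25, 191, 70, 114)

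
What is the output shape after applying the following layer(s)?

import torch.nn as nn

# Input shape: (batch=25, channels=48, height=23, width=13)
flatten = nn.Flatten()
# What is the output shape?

Input shape: (25, 48, 23, 13)
Output shape: (25, 14352)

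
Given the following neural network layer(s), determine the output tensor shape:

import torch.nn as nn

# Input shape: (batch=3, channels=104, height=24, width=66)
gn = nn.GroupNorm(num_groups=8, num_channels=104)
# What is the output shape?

Input shape: (3, 104, 24, 66)
Output shape: (3, 104, 24, 66)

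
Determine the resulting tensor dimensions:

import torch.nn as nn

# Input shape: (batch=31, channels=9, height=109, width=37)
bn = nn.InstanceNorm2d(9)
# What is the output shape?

Input shape: (31, 9, 109, 37)
Output shape: (31, 9, 109, 37)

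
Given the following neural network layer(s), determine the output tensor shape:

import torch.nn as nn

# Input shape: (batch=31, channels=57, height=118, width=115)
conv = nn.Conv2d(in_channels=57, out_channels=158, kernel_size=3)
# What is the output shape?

Input shape: (31, 57, 118, 115)
Output shape: (31, 158, 116, 113)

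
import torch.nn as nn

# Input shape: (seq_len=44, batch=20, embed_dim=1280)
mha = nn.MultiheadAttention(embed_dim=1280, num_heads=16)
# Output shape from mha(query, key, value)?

Input shape: (44, 20, 1280)
Output shape: (44, 20, 1280)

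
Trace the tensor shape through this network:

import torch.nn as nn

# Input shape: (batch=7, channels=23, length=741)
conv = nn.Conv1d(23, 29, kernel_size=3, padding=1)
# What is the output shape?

Input shape: (7, 23, 741)
Output shape: (7, 29, 741)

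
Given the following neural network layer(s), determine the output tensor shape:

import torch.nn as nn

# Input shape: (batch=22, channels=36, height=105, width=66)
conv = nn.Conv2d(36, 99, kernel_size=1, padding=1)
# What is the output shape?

Input shape: (22, 36, 105, 66)
Output shape: (22, 99, 107, 68)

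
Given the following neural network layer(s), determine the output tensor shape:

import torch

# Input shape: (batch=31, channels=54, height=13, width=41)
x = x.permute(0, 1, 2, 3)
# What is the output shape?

Input shape: (31, 54, 13, 41)
Output shape: (31, 54, 13, 41)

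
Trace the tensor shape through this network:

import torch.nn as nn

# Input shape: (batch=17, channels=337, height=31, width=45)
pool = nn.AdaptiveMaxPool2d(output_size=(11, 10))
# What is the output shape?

Input shape: (17, 337, 31, 45)
Output shape: (17, 337, 11, 10)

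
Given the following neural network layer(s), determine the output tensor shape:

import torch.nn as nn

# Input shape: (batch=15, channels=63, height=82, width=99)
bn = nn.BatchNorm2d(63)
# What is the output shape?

Input shape: (15, 63, 82, 99)
Output shape: (15, 63, 82, 99)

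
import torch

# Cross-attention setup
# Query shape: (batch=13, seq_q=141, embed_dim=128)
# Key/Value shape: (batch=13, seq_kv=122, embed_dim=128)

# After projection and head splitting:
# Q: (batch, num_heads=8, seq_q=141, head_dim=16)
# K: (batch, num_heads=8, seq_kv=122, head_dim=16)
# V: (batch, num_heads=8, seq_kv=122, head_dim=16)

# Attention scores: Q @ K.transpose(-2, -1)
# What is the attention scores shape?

Input shape: (13, 141, 128)
Output shape: (13, 8, 141, 122)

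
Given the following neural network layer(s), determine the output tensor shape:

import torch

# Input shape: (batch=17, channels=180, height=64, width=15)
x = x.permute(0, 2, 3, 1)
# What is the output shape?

Input shape: (17, 180, 64, 15)
Output shape: (17, 64, 15, 180)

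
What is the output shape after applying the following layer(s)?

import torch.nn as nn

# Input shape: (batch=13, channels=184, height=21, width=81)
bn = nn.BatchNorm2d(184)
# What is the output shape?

Input shape: (13, 184, 21, 81)
Output shape: (13, 184, 21, 81)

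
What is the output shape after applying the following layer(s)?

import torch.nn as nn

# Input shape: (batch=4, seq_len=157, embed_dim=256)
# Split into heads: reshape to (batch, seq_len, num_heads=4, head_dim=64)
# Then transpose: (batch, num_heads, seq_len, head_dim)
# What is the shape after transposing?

Input shape: (4, 157, 256)
  -> after reshape: (4, 157, 4, 64)
Output shape: (4, 4, 157, 64)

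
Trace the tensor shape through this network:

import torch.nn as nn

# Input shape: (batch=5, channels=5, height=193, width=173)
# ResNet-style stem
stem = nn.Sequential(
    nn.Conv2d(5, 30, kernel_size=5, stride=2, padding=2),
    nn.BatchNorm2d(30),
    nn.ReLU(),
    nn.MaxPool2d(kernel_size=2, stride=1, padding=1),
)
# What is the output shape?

Input shape: (5, 5, 193, 173)
  -> after Conv2d 5x5 stride=2: (5, 30, 97, 87)
Output shape: (5, 30, 98, 88)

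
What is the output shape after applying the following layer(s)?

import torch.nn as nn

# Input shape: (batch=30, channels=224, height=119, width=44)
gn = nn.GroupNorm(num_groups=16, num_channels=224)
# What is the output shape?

Input shape: (30, 224, 119, 44)
Output shape: (30, 224, 119, 44)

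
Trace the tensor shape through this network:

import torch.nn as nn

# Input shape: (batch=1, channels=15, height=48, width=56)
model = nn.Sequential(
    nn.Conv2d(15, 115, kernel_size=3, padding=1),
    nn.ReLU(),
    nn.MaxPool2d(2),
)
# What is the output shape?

Input shape: (1, 15, 48, 56)
  -> after Conv2d: (1, 115, 48, 56)
  -> after ReLU: (1, 115, 48, 56)
Output shape: (1, 115, 24, 28)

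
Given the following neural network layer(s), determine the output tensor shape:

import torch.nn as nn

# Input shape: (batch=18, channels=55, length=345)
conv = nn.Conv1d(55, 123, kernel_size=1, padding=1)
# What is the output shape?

Input shape: (18, 55, 345)
Output shape: (18, 123, 347)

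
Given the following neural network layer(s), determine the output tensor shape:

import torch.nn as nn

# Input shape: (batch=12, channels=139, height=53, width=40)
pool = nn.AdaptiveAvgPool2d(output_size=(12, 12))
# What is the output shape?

Input shape: (12, 139, 53, 40)
Output shape: (12, 139, 12, 12)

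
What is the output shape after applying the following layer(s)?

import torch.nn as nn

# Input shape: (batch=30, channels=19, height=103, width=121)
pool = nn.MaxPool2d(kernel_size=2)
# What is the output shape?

Input shape: (30, 19, 103, 121)
Output shape: (30, 19, 51, 60)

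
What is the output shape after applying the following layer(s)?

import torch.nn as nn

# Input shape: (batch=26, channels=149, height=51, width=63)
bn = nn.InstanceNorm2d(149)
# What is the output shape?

Input shape: (26, 149, 51, 63)
Output shape: (26, 149, 51, 63)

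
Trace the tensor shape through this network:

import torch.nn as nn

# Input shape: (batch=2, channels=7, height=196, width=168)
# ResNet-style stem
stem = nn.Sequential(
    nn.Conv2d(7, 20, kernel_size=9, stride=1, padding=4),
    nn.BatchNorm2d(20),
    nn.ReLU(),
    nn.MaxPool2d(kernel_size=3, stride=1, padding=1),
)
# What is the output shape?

Input shape: (2, 7, 196, 168)
  -> after Conv2d 9x9 stride=1: (2, 20, 196, 168)
Output shape: (2, 20, 196, 168)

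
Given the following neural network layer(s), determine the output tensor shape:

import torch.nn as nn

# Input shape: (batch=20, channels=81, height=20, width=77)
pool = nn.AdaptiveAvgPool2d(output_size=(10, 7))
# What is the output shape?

Input shape: (20, 81, 20, 77)
Output shape: (20, 81, 10, 7)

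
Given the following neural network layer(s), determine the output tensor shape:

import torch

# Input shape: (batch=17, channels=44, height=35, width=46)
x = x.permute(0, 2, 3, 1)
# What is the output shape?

Input shape: (17, 44, 35, 46)
Output shape: (17, 35, 46, 44)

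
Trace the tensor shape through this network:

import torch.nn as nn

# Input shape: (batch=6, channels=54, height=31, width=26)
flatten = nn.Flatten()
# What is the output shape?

Input shape: (6, 54, 31, 26)
Output shape: (6, 43524)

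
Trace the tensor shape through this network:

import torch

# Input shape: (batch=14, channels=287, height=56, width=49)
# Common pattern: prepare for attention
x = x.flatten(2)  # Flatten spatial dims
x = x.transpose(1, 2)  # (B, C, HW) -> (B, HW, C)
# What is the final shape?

Input shape: (14, 287, 56, 49)
  -> after flatten(2): (14, 287, 2744)
Output shape: (14, 2744, 287)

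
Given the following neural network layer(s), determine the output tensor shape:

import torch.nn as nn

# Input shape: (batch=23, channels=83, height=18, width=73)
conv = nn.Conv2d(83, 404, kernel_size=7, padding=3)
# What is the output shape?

Input shape: (23, 83, 18, 73)
Output shape: (23, 404, 18, 73)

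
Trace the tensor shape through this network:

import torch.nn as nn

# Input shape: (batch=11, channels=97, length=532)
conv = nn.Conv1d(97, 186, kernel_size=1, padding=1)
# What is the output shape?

Input shape: (11, 97, 532)
Output shape: (11, 186, 534)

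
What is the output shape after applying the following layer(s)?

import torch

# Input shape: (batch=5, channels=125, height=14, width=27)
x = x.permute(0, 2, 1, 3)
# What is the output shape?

Input shape: (5, 125, 14, 27)
Output shape: (5, 14, 125, 27)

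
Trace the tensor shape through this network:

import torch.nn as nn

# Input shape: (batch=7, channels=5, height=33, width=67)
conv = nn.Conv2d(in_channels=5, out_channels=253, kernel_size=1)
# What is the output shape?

Input shape: (7, 5, 33, 67)
Output shape: (7, 253, 33, 67)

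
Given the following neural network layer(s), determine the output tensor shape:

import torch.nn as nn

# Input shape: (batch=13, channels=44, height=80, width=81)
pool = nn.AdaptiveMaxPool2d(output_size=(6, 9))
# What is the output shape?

Input shape: (13, 44, 80, 81)
Output shape: (13, 44, 6, 9)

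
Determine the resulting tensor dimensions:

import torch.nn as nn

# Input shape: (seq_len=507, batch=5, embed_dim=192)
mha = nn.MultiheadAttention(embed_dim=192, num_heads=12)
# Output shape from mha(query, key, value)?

Input shape: (507, 5, 192)
Output shape: (507, 5, 192)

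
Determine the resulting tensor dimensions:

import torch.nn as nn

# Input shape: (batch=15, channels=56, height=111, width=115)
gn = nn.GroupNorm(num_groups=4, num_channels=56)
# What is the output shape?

Input shape: (15, 56, 111, 115)
Output shape: (15, 56, 111, 115)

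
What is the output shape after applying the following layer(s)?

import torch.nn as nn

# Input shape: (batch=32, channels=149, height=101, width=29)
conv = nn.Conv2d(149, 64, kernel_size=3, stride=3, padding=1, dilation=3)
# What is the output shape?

Input shape: (32, 149, 101, 29)
Output shape: (32, 64, 33, 9)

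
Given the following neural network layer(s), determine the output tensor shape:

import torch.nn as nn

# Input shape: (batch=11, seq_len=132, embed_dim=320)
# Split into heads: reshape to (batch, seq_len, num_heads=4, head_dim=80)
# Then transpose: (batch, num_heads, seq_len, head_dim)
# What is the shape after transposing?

Input shape: (11, 132, 320)
  -> after reshape: (11, 132, 4, 80)
Output shape: (11, 4, 132, 80)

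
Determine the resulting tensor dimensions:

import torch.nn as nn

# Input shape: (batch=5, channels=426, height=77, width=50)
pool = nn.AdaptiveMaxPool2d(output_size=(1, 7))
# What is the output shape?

Input shape: (5, 426, 77, 50)
Output shape: (5, 426, 1, 7)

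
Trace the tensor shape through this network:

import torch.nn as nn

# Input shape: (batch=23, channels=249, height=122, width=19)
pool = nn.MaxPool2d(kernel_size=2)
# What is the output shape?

Input shape: (23, 249, 122, 19)
Output shape: (23, 249, 61, 9)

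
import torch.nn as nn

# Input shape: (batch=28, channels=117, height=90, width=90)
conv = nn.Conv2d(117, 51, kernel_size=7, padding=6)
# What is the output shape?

Input shape: (28, 117, 90, 90)
Output shape: (28, 51, 96, 96)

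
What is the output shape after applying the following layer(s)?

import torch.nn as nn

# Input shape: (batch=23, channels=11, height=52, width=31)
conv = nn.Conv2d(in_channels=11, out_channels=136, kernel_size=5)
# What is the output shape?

Input shape: (23, 11, 52, 31)
Output shape: (23, 136, 48, 27)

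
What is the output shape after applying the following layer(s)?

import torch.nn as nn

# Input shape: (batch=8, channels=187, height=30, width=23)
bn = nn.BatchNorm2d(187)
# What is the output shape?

Input shape: (8, 187, 30, 23)
Output shape: (8, 187, 30, 23)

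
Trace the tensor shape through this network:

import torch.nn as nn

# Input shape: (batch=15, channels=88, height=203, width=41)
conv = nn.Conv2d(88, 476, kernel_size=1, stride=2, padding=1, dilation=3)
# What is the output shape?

Input shape: (15, 88, 203, 41)
Output shape: (15, 476, 103, 22)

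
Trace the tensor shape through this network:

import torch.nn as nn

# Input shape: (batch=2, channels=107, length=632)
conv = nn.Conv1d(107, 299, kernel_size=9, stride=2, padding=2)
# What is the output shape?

Input shape: (2, 107, 632)
Output shape: (2, 299, 314)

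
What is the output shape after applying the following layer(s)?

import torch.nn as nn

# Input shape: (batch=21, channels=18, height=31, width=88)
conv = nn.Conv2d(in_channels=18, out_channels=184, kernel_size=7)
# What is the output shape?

Input shape: (21, 18, 31, 88)
Output shape: (21, 184, 25, 82)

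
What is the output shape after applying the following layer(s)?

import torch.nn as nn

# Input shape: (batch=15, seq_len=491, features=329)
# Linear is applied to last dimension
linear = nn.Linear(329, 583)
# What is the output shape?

Input shape: (15, 491, 329)
Output shape: (15, 491, 583)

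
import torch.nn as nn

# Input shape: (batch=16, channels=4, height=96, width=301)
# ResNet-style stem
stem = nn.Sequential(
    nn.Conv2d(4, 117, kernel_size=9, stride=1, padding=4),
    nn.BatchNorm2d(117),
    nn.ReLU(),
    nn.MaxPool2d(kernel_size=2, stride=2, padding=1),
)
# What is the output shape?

Input shape: (16, 4, 96, 301)
  -> after Conv2d 9x9 stride=1: (16, 117, 96, 301)
Output shape: (16, 117, 49, 151)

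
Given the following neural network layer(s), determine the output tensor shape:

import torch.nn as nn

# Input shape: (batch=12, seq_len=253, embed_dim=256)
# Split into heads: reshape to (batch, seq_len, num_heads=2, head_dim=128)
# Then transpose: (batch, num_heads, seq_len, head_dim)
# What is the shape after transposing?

Input shape: (12, 253, 256)
  -> after reshape: (12, 253, 2, 128)
Output shape: (12, 2, 253, 128)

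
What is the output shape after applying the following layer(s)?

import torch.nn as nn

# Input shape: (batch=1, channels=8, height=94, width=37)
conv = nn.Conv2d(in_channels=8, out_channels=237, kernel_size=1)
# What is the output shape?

Input shape: (1, 8, 94, 37)
Output shape: (1, 237, 94, 37)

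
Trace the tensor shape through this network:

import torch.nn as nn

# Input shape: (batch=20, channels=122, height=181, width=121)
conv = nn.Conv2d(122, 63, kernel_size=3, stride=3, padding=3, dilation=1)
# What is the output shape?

Input shape: (20, 122, 181, 121)
Output shape: (20, 63, 62, 42)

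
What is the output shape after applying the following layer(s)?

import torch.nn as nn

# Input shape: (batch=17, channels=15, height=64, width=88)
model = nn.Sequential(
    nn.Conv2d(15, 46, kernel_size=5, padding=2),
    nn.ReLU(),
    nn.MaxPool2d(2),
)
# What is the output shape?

Input shape: (17, 15, 64, 88)
  -> after Conv2d: (17, 46, 64, 88)
  -> after ReLU: (17, 46, 64, 88)
Output shape: (17, 46, 32, 44)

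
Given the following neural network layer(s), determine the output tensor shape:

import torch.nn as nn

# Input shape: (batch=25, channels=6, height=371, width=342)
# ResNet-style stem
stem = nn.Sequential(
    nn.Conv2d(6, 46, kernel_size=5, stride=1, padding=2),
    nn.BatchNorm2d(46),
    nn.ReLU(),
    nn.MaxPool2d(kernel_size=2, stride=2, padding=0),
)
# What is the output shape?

Input shape: (25, 6, 371, 342)
  -> after Conv2d 5x5 stride=1: (25, 46, 371, 342)
Output shape: (25, 46, 185, 171)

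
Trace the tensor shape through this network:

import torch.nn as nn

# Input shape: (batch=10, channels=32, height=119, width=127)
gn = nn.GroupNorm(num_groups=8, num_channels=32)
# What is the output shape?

Input shape: (10, 32, 119, 127)
Output shape: (10, 32, 119, 127)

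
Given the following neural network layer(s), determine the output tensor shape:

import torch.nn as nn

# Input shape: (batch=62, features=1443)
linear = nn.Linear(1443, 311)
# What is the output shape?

Input shape: (62, 1443)
Output shape: (62, 311)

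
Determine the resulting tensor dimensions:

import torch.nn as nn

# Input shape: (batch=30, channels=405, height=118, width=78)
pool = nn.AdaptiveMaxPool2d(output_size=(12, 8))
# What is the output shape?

Input shape: (30, 405, 118, 78)
Output shape: (30, 405, 12, 8)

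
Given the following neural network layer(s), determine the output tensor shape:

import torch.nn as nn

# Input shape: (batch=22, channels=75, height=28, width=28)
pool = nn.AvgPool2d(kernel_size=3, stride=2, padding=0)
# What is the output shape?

Input shape: (22, 75, 28, 28)
Output shape: (22, 75, 13, 13)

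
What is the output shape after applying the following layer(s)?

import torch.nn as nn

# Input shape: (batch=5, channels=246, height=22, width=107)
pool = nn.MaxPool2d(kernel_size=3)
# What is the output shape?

Input shape: (5, 246, 22, 107)
Output shape: (5, 246, 7, 35)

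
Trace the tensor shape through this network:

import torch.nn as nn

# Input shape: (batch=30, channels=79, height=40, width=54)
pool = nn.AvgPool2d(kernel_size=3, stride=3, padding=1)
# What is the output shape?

Input shape: (30, 79, 40, 54)
Output shape: (30, 79, 14, 18)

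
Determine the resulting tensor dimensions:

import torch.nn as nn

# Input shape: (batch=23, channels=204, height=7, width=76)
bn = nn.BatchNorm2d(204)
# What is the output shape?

Input shape: (23, 204, 7, 76)
Output shape: (23, 204, 7, 76)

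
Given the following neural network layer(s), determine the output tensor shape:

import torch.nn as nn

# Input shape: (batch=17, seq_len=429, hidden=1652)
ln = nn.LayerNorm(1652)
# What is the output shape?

Input shape: (17, 429, 1652)
Output shape: (17, 429, 1652)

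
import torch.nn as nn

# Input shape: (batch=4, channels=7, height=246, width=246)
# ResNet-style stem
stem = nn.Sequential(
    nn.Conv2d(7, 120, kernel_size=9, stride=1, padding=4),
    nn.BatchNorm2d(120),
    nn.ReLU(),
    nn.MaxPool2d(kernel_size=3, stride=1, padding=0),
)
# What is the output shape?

Input shape: (4, 7, 246, 246)
  -> after Conv2d 9x9 stride=1: (4, 120, 246, 246)
Output shape: (4, 120, 244, 244)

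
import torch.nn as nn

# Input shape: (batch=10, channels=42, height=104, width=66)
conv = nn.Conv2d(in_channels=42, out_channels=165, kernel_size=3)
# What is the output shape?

Input shape: (10, 42, 104, 66)
Output shape: (10, 165, 102, 64)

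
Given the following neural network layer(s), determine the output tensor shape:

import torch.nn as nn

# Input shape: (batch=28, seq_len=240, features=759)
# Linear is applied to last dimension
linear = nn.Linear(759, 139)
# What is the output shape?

Input shape: (28, 240, 759)
Output shape: (28, 240, 139)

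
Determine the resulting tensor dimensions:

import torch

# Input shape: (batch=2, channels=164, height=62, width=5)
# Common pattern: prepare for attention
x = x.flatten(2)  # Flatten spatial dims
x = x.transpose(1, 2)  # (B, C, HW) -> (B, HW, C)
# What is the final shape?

Input shape: (2, 164, 62, 5)
  -> after flatten(2): (2, 164, 310)
Output shape: (2, 310, 164)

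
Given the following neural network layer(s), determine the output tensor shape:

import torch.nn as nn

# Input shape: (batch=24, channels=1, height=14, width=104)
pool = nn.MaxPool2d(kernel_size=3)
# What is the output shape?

Input shape: (24, 1, 14, 104)
Output shape: (24, 1, 4, 34)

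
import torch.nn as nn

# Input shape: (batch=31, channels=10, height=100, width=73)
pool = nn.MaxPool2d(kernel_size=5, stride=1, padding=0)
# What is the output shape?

Input shape: (31, 10, 100, 73)
Output shape: (31, 10, 96, 69)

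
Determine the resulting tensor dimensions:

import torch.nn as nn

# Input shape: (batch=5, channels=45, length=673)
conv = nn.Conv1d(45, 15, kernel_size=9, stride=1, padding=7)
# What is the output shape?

Input shape: (5, 45, 673)
Output shape: (5, 15, 679)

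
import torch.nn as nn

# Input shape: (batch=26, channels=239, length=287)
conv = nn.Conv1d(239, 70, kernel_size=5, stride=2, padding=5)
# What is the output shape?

Input shape: (26, 239, 287)
Output shape: (26, 70, 147)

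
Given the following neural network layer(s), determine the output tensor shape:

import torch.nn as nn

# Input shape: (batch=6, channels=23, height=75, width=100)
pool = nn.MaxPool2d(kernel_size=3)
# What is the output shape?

Input shape: (6, 23, 75, 100)
Output shape: (6, 23, 25, 33)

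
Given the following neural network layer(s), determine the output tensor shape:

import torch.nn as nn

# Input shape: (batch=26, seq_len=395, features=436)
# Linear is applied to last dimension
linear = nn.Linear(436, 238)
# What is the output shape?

Input shape: (26, 395, 436)
Output shape: (26, 395, 238)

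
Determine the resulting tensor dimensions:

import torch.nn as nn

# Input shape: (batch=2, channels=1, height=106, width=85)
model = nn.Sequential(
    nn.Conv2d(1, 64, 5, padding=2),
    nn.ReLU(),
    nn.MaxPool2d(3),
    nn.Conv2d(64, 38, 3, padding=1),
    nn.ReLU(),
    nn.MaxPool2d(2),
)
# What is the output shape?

Input shape: (2, 1, 106, 85)
  -> after first Conv2d: (2, 64, 106, 85)
  -> after first MaxPool2d: (2, 64, 35, 28)
  -> after second Conv2d: (2, 38, 35, 28)
Output shape: (2, 38, 17, 14)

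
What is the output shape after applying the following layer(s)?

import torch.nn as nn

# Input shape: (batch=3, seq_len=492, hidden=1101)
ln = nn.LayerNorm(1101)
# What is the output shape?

Input shape: (3, 492, 1101)
Output shape: (3, 492, 1101)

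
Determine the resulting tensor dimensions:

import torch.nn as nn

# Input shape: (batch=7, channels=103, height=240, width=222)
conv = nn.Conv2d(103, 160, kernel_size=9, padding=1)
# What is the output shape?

Input shape: (7, 103, 240, 222)
Output shape: (7, 160, 234, 216)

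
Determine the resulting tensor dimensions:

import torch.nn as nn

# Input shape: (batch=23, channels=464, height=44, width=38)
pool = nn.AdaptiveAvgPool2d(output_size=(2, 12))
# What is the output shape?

Input shape: (23, 464, 44, 38)
Output shape: (23, 464, 2, 12)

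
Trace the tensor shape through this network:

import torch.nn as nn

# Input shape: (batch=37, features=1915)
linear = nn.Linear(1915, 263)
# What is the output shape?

Input shape: (37, 1915)
Output shape: (37, 263)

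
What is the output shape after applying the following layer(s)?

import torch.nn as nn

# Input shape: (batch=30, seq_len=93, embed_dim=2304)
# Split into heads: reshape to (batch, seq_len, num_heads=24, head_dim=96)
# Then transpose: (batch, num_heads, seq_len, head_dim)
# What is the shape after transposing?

Input shape: (30, 93, 2304)
  -> after reshape: (30, 93, 24, 96)
Output shape: (30, 24, 93, 96)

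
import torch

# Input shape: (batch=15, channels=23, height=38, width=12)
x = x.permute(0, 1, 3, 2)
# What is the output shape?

Input shape: (15, 23, 38, 12)
Output shape: (15, 23, 12, 38)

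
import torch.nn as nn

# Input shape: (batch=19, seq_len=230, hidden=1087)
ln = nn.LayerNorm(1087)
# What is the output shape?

Input shape: (19, 230, 1087)
Output shape: (19, 230, 1087)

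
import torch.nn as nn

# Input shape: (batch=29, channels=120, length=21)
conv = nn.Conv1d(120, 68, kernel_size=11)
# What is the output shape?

Input shape: (29, 120, 21)
Output shape: (29, 68, 11)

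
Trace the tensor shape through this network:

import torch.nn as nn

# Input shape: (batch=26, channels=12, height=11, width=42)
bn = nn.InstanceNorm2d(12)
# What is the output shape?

Input shape: (26, 12, 11, 42)
Output shape: (26, 12, 11, 42)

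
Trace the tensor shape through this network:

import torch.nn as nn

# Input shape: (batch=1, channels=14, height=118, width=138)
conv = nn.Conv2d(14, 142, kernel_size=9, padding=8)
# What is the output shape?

Input shape: (1, 14, 118, 138)
Output shape: (1, 142, 126, 146)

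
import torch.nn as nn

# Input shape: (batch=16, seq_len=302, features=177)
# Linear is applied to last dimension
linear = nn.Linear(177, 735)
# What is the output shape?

Input shape: (16, 302, 177)
Output shape: (16, 302, 735)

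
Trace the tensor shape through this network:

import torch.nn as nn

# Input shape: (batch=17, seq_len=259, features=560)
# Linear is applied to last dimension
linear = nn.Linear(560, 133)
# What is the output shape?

Input shape: (17, 259, 560)
Output shape: (17, 259, 133)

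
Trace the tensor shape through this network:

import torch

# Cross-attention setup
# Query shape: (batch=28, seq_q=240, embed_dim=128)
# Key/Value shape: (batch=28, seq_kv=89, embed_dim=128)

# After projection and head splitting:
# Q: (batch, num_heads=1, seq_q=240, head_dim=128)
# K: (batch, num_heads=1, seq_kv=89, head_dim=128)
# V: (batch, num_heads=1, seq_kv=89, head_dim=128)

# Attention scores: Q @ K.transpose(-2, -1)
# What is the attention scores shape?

Input shape: (28, 240, 128)
Output shape: (28, 1, 240, 89)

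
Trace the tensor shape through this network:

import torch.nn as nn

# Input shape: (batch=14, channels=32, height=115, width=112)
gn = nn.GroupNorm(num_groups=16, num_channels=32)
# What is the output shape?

Input shape: (14, 32, 115, 112)
Output shape: (14, 32, 115, 112)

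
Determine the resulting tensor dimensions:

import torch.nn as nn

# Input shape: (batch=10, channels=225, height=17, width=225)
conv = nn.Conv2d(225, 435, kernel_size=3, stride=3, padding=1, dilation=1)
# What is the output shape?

Input shape: (10, 225, 17, 225)
Output shape: (10, 435, 6, 75)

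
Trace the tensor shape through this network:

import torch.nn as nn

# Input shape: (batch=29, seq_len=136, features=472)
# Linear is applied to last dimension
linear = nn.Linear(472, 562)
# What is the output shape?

Input shape: (29, 136, 472)
Output shape: (29, 136, 562)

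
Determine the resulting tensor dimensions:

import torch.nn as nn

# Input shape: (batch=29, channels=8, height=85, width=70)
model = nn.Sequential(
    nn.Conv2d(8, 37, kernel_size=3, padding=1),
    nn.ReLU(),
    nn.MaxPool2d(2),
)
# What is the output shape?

Input shape: (29, 8, 85, 70)
  -> after Conv2d: (29, 37, 85, 70)
  -> after ReLU: (29, 37, 85, 70)
Output shape: (29, 37, 42, 35)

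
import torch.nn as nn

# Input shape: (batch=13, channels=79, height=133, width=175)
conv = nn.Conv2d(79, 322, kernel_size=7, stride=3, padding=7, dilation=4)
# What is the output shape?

Input shape: (13, 79, 133, 175)
Output shape: (13, 322, 41, 55)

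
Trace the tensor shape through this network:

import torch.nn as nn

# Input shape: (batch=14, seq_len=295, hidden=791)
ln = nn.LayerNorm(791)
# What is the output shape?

Input shape: (14, 295, 791)
Output shape: (14, 295, 791)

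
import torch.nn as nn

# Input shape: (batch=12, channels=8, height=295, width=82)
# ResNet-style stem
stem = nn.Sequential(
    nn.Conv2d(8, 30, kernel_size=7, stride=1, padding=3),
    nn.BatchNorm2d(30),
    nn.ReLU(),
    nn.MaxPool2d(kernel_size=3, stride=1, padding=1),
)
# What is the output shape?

Input shape: (12, 8, 295, 82)
  -> after Conv2d 7x7 stride=1: (12, 30, 295, 82)
Output shape: (12, 30, 295, 82)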